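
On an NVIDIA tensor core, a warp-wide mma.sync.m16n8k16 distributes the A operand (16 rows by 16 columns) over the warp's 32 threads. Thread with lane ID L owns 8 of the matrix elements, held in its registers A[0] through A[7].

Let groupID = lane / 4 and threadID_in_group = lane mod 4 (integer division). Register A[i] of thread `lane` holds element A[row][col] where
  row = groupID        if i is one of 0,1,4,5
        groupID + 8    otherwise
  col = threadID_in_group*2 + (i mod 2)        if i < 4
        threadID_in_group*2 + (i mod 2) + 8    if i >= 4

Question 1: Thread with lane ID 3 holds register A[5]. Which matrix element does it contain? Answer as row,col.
0,15

3: grp=0,tig=3
[5] (0+0,3*2+1+8) = (0,15)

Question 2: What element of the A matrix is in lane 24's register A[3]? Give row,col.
14,1

24: G=6,T=0
[3] (6+8,0*2+1+0) = (14,1)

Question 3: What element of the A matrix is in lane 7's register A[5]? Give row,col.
L=7=>grp=7>>2=1, tig=7&3=3
[5]=>row 1+0=1  col 3·2+1+8=15

1,15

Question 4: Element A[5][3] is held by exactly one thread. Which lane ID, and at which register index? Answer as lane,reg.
21,1

r=5->g=5,rb=0  c=3->cb=0,t=1,b0=1
L=5*4+1=21  i=0*4+0*2+1=1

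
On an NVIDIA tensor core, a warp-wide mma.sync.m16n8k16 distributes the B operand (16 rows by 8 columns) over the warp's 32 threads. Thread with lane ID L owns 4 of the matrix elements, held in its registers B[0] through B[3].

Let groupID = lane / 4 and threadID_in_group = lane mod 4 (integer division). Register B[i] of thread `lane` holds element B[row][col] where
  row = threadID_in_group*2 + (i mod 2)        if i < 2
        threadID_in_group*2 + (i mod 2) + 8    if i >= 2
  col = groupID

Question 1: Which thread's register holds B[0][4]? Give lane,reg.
16,0

c=4⇒gr=4  r=0⇒Rb=0,th=0,odd=0
L=4*4+0=16  i=0*2+0=0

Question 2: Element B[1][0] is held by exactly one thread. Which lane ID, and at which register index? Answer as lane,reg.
c=0⇒gr=0  r=1⇒Rb=0,th=0,odd=1
L=0*4+0=0  i=0*2+1=1

0,1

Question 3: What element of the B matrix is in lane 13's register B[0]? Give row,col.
2,3

lane 13=>13/4=3, 13 mod 4=1
i=0  r:2·1+0+0=>2  c:3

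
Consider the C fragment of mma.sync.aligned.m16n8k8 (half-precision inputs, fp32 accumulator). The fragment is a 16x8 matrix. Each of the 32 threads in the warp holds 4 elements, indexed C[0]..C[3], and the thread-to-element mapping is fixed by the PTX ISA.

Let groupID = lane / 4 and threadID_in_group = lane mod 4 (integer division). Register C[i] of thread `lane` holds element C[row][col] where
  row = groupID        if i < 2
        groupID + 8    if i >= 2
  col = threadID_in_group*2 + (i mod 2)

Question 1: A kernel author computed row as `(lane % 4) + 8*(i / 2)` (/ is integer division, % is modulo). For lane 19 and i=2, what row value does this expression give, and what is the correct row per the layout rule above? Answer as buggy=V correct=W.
`(lane % 4) + 8*(i / 2)`[19,2]=>11
L=19=>grp=19>>2=4, tig=19&3=3
[2]=>row 4+8=12  col 3·2+0=6
row: 11 vs 12

buggy=11 correct=12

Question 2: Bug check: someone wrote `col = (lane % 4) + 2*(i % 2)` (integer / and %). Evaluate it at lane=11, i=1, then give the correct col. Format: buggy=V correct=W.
buggy=5 correct=7

`(lane % 4) + 2*(i % 2)`[11,1]→5
11: G=2,T=3
[1] (2+0,3*2+1) = (2,7)
col: 5 vs 7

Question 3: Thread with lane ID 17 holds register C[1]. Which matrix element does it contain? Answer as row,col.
17: G=4,T=1
[1] (4+0,1*2+1) = (4,3)

4,3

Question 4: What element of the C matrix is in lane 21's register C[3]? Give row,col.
L=21⇒gr=21>>2=5, th=21&3=1
[3]⇒row 5+8=13  col 1·2+1=3

13,3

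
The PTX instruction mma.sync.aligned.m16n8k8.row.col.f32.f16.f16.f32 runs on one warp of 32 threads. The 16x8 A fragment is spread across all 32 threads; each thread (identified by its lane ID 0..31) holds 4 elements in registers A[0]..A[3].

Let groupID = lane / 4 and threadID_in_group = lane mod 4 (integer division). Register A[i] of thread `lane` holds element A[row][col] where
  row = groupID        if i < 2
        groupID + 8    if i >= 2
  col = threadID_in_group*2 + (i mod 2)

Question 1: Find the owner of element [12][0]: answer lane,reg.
16,2

r:12=>grp=4,rB=1  c:0=>tig=0,lo=0
L=4*4+0=16  i=1*2+0=2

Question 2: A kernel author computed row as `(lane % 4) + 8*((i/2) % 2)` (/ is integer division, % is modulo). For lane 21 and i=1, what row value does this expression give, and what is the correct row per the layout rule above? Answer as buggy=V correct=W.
buggy=1 correct=5

`(lane % 4) + 8*((i/2) % 2)`[21,1]->1
21: gid=5,tid=1
[1] (5+0,1*2+1) = (5,3)
row: 1 vs 5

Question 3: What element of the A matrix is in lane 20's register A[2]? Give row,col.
lane 20⇒20/4=5, 20 mod 4=0
i=2  r:5+8⇒13  c:2·0+0⇒0

13,0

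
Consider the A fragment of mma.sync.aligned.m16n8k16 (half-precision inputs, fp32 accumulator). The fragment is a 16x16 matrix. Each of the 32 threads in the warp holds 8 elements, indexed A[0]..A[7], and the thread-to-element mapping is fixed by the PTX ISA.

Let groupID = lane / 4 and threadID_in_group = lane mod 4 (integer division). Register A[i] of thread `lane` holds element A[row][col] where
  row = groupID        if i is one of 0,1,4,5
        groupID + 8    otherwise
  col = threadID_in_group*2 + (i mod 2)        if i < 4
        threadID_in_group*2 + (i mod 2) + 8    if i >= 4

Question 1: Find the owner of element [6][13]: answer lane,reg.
r=6→G=6,rhi=0  c=13→chi=1,T=2,p=1
L=6*4+2=26  i=1*4+0*2+1=5

26,5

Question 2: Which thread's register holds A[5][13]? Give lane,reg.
22,5

r:5=>grp=5,rB=0  c:13=>cB=1,tig=2,lo=1
L=5*4+2=22  i=1*4+0*2+1=5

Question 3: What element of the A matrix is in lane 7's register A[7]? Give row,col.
lane 7: gid=1 (7/4), tid=3 (7%4)
i=7: r=1+8=9, c=3*2+1+8=15

9,15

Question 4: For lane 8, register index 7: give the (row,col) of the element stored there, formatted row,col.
10,9

lane 8→8/4=2, 8 mod 4=0
i=7  r:2+8→10  c:2·0+1+8→9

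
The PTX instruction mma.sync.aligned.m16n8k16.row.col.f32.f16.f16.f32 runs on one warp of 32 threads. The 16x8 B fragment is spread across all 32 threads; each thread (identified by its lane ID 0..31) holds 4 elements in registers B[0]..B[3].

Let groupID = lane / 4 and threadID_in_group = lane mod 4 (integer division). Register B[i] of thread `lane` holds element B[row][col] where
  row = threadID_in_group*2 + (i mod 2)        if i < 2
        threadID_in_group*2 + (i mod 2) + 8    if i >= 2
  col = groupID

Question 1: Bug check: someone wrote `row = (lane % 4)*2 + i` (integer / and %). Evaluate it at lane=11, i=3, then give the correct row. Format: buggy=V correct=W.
buggy=9 correct=15

`(lane % 4)*2 + i`[11,3]->9
lane 11: gid=2 (11/4), tid=3 (11%4)
i=3: r=3*2+1+8=15, c=gid=2
row: 9 vs 15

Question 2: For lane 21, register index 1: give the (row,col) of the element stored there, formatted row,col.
3,5

lane 21⇒21/4=5, 21 mod 4=1
i=1  r:2·1+1+0⇒3  c:5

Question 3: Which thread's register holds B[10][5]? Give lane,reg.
21,2

c:5=>grp=5  r:10=>rB=1,tig=1,lo=0
L=5*4+1=21  i=1*2+0=2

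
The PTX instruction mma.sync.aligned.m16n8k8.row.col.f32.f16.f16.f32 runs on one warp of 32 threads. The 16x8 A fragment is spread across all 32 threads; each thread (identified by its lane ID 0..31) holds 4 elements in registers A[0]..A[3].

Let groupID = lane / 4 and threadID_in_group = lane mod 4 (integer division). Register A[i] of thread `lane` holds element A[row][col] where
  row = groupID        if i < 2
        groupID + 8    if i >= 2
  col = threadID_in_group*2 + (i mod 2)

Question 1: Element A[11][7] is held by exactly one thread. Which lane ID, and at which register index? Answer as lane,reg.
r=11→G=3,rhi=1  c=7→T=3,p=1
L=3*4+3=15  i=1*2+1=3

15,3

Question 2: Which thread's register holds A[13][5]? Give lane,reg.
22,3

r: 13->gid=5,r8=1  c: 5->tid=2,i&1=1
L=5*4+2=22  i=1*2+1=3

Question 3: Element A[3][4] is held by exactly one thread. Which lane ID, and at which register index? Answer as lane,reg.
14,0

r: 3->gid=3,r8=0  c: 4->tid=2,i&1=0
L=3*4+2=14  i=0*2+0=0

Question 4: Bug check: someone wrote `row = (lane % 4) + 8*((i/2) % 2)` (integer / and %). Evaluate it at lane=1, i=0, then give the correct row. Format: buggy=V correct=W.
`(lane % 4) + 8*((i/2) % 2)`[1,0]->1
L=1->g=1>>2=0, t=1&3=1
[0]->row 0+0=0  col 1·2+0=2
row: 1 vs 0

buggy=1 correct=0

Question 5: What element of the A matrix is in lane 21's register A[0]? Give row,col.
5,2

lane 21->21/4=5, 21 mod 4=1
i=0  r:5+0->5  c:2·1+0->2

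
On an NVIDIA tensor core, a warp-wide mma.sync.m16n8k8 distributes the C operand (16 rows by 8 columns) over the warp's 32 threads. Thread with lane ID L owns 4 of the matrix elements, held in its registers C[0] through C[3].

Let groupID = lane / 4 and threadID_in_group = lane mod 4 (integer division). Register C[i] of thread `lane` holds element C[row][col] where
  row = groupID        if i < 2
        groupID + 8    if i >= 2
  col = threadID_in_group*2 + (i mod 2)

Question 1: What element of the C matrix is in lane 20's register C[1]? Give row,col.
5,1

L=20=>grp=20>>2=5, tig=20&3=0
[1]=>row 5+0=5  col 0·2+1=1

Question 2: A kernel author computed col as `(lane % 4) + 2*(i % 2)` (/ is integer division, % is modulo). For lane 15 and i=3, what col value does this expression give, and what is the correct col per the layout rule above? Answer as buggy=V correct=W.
`(lane % 4) + 2*(i % 2)`[15,3]⇒5
lane 15⇒15/4=3, 15 mod 4=3
i=3  r:3+8⇒11  c:2·3+1⇒7
col: 5 vs 7

buggy=5 correct=7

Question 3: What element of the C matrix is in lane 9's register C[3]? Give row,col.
10,3

lane 9->9/4=2, 9 mod 4=1
i=3  r:2+8->10  c:2·1+1->3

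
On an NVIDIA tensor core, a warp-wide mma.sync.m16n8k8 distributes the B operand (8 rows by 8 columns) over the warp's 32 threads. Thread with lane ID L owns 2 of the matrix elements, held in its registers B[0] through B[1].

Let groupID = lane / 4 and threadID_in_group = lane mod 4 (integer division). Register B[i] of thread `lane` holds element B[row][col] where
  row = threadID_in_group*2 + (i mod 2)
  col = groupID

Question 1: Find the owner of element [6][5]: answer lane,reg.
23,0

c=5→G=5  r=6→T=3,p=0
L=5*4+3=23  i=0=0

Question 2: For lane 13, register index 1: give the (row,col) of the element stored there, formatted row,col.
3,3

lane 13->13/4=3, 13 mod 4=1
i=1  r:2·1+1->3  c:3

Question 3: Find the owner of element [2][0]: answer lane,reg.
c: 0->gid=0  r: 2->tid=1,i&1=0
L=0*4+1=1  i=0=0

1,0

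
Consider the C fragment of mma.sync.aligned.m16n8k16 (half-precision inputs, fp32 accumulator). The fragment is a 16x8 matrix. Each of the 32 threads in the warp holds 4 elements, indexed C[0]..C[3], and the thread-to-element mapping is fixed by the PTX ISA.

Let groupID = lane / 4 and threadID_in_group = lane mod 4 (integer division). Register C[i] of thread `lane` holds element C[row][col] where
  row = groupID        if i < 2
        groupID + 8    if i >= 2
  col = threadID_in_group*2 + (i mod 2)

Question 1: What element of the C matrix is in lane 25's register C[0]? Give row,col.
6,2

lane 25: g=6 (25/4), t=1 (25%4)
i=0: r=6+0=6, c=1*2+0=2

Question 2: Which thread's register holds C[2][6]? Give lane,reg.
r=2⇒gr=2,Rb=0  c=6⇒th=3,odd=0
L=2*4+3=11  i=0*2+0=0

11,0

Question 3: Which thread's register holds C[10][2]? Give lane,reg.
r:10=>grp=2,rB=1  c:2=>tig=1,lo=0
L=2*4+1=9  i=1*2+0=2

9,2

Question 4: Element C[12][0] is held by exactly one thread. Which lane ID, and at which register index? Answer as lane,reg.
r=12⇒gr=4,Rb=1  c=0⇒th=0,odd=0
L=4*4+0=16  i=1*2+0=2

16,2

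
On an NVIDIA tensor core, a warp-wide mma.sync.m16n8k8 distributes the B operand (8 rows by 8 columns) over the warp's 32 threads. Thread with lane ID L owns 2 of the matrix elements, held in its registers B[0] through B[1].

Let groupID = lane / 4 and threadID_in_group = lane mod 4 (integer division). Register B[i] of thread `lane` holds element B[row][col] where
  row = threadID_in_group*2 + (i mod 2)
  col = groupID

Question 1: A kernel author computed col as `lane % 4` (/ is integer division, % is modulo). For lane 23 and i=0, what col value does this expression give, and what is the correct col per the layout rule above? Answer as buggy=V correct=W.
buggy=3 correct=5

`lane % 4`[23,0]=>3
23: grp=5,tig=3
[0] (3*2+0,5) = (6,5)
col: 3 vs 5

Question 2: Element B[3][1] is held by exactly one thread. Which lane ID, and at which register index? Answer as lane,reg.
5,1

c:1=>grp=1  r:3=>tig=1,lo=1
L=1*4+1=5  i=1=1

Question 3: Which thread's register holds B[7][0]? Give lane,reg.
3,1

c: 0->gid=0  r: 7->tid=3,i&1=1
L=0*4+3=3  i=1=1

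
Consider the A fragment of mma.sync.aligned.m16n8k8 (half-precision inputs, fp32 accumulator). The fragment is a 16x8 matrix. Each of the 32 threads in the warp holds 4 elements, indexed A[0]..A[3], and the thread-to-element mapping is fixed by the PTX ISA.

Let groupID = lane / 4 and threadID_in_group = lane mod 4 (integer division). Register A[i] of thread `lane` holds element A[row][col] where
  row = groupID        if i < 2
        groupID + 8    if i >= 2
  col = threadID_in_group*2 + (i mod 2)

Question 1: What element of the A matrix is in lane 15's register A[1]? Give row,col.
L=15→G=15>>2=3, T=15&3=3
[1]→row 3+0=3  col 3·2+1=7

3,7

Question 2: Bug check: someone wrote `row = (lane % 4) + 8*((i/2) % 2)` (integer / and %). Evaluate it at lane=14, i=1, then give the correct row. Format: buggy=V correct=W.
buggy=2 correct=3

`(lane % 4) + 8*((i/2) % 2)`[14,1]->2
L=14->g=14>>2=3, t=14&3=2
[1]->row 3+0=3  col 2·2+1=5
row: 2 vs 3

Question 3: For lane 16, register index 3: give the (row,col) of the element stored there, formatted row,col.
lane 16⇒16/4=4, 16 mod 4=0
i=3  r:4+8⇒12  c:2·0+1⇒1

12,1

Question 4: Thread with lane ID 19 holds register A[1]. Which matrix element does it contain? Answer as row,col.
4,7

19: gid=4,tid=3
[1] (4+0,3*2+1) = (4,7)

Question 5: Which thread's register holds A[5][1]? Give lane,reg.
r=5->g=5,rb=0  c=1->t=0,b0=1
L=5*4+0=20  i=0*2+1=1

20,1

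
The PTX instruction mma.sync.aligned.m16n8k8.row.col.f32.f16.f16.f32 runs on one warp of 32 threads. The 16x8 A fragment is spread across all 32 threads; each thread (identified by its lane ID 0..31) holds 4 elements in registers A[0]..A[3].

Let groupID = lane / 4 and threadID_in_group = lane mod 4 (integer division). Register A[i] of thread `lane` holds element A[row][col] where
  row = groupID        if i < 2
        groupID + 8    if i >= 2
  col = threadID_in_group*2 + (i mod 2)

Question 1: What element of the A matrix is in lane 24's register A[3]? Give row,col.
lane 24: grp=6 (24/4), tig=0 (24%4)
i=3: r=6+8=14, c=0*2+1=1

14,1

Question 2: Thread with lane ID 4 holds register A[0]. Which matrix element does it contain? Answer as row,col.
1,0

lane 4⇒4/4=1, 4 mod 4=0
i=0  r:1+0⇒1  c:2·0+0⇒0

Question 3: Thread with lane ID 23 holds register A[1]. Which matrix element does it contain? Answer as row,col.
lane 23→23/4=5, 23 mod 4=3
i=1  r:5+0→5  c:2·3+1→7

5,7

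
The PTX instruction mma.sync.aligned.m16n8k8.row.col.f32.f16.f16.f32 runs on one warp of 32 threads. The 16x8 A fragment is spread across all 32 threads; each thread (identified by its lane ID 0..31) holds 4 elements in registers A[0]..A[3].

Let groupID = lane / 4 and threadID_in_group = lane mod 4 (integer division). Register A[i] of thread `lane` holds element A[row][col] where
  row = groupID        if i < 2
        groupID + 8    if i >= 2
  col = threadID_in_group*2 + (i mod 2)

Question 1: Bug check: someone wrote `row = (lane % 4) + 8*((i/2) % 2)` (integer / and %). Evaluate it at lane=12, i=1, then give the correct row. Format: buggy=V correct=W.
`(lane % 4) + 8*((i/2) % 2)`[12,1]⇒0
12: gr=3,th=0
[1] (3+0,0*2+1) = (3,1)
row: 0 vs 3

buggy=0 correct=3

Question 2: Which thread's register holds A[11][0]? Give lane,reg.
r=11⇒gr=3,Rb=1  c=0⇒th=0,odd=0
L=3*4+0=12  i=1*2+0=2

12,2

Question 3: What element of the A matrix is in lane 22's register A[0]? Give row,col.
L=22->g=22>>2=5, t=22&3=2
[0]->row 5+0=5  col 2·2+0=4

5,4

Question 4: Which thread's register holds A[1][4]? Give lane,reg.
r: 1->gid=1,r8=0  c: 4->tid=2,i&1=0
L=1*4+2=6  i=0*2+0=0

6,0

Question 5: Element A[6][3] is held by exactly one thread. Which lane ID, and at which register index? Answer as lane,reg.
25,1

r:6=>grp=6,rB=0  c:3=>tig=1,lo=1
L=6*4+1=25  i=0*2+1=1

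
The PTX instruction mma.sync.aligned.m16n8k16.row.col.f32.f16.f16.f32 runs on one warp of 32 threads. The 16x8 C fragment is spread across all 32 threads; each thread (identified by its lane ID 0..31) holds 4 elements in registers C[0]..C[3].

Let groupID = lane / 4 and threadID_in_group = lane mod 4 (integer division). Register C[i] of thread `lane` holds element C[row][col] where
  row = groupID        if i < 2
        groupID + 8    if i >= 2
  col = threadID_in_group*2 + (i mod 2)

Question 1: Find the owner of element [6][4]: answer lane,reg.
r=6→G=6,rhi=0  c=4→T=2,p=0
L=6*4+2=26  i=0*2+0=0

26,0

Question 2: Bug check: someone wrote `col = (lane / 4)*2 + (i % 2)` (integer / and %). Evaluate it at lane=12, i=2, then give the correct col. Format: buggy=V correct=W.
buggy=6 correct=0

`(lane / 4)*2 + (i % 2)`[12,2]->6
lane 12->12/4=3, 12 mod 4=0
i=2  r:3+8->11  c:2·0+0->0
col: 6 vs 0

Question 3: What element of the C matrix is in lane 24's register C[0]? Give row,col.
lane 24: grp=6 (24/4), tig=0 (24%4)
i=0: r=6+0=6, c=0*2+0=0

6,0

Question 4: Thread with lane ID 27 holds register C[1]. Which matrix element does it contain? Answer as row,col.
6,7

lane 27: gr=6 (27/4), th=3 (27%4)
i=1: r=6+0=6, c=3*2+1=7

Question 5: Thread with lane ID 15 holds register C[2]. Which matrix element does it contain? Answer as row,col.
lane 15: gr=3 (15/4), th=3 (15%4)
i=2: r=3+8=11, c=3*2+0=6

11,6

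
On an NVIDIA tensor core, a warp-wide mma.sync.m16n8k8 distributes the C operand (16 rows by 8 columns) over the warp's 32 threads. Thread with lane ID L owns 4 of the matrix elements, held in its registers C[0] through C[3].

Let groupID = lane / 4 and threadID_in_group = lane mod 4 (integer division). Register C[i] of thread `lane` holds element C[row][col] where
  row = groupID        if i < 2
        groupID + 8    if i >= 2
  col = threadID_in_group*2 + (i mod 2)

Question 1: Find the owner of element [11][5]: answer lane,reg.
14,3

r=11→G=3,rhi=1  c=5→T=2,p=1
L=3*4+2=14  i=1*2+1=3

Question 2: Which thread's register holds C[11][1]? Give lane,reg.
r=11→G=3,rhi=1  c=1→T=0,p=1
L=3*4+0=12  i=1*2+1=3

12,3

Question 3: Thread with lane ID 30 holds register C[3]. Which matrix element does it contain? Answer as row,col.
15,5

lane 30: grp=7 (30/4), tig=2 (30%4)
i=3: r=7+8=15, c=2*2+1=5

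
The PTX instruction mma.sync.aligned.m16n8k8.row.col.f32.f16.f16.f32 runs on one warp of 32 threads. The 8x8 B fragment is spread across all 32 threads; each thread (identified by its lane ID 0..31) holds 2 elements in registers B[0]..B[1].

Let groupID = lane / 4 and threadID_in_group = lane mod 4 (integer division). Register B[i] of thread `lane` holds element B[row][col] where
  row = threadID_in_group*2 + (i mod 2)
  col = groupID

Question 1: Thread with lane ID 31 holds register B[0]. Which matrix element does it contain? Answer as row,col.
6,7

L=31->gid=31>>2=7, tid=31&3=3
[0]->row 3·2+0=6  col gid=7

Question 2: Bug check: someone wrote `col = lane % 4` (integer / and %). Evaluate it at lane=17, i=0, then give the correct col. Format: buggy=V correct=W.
buggy=1 correct=4

`lane % 4`[17,0]=>1
17: grp=4,tig=1
[0] (1*2+0,4) = (2,4)
col: 1 vs 4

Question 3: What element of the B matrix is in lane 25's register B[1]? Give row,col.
3,6

L=25→G=25>>2=6, T=25&3=1
[1]→row 1·2+1=3  col G=6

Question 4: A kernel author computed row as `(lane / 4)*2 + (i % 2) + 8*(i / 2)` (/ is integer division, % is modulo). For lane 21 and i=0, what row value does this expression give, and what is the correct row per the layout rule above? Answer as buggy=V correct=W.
buggy=10 correct=2

`(lane / 4)*2 + (i % 2) + 8*(i / 2)`[21,0]⇒10
lane 21: gr=5 (21/4), th=1 (21%4)
i=0: r=1*2+0=2, c=gr=5
row: 10 vs 2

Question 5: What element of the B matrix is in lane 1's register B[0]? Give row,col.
lane 1→1/4=0, 1 mod 4=1
i=0  r:2·1+0→2  c:0

2,0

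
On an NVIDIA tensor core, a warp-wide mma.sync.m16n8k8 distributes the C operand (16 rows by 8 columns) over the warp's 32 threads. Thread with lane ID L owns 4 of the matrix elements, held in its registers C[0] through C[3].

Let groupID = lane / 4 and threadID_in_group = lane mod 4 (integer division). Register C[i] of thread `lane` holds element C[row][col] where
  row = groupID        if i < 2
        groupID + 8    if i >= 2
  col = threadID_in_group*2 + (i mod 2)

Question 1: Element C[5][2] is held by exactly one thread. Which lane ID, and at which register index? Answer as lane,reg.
r=5⇒gr=5,Rb=0  c=2⇒th=1,odd=0
L=5*4+1=21  i=0*2+0=0

21,0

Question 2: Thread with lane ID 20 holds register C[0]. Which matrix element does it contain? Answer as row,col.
5,0

lane 20->20/4=5, 20 mod 4=0
i=0  r:5+0->5  c:2·0+0->0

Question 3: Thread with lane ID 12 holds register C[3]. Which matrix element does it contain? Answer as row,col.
12: grp=3,tig=0
[3] (3+8,0*2+1) = (11,1)

11,1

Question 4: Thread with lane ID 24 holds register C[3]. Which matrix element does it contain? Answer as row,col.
14,1

L=24⇒gr=24>>2=6, th=24&3=0
[3]⇒row 6+8=14  col 0·2+1=1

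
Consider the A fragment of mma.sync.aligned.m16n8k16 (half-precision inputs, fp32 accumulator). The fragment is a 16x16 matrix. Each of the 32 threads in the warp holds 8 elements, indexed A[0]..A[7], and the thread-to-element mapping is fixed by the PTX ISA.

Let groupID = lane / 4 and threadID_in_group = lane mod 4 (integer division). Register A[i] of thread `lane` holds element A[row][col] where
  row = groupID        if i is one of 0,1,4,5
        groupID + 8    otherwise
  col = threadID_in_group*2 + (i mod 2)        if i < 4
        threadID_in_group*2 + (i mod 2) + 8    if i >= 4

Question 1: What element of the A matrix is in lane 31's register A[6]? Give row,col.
15,14

31: G=7,T=3
[6] (7+8,3*2+0+8) = (15,14)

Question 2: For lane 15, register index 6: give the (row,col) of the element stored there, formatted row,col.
11,14

15: gr=3,th=3
[6] (3+8,3*2+0+8) = (11,14)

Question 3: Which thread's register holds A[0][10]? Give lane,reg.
r: 0->gid=0,r8=0  c: 10->c8=1,tid=1,i&1=0
L=0*4+1=1  i=1*4+0*2+0=4

1,4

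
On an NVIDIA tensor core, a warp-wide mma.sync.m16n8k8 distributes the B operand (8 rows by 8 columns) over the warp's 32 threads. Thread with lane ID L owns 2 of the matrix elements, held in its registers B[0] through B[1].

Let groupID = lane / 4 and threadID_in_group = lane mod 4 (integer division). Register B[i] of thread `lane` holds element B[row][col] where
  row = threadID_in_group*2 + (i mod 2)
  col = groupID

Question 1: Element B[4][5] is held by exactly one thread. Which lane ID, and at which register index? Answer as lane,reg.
c=5⇒gr=5  r=4⇒th=2,odd=0
L=5*4+2=22  i=0=0

22,0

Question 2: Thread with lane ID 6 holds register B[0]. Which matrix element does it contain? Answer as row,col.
4,1

L=6->g=6>>2=1, t=6&3=2
[0]->row 2·2+0=4  col g=1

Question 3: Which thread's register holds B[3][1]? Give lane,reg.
5,1

c:1=>grp=1  r:3=>tig=1,lo=1
L=1*4+1=5  i=1=1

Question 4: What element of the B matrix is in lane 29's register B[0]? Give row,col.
2,7

29: gr=7,th=1
[0] (1*2+0,7) = (2,7)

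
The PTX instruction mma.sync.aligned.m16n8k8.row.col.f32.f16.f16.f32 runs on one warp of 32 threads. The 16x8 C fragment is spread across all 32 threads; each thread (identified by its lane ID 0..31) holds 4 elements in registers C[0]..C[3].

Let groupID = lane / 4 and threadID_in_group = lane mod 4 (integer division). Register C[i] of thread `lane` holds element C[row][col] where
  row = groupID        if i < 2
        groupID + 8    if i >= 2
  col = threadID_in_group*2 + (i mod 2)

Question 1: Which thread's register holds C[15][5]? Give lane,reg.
30,3

r:15=>grp=7,rB=1  c:5=>tig=2,lo=1
L=7*4+2=30  i=1*2+1=3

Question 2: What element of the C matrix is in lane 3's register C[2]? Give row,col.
8,6

lane 3->3/4=0, 3 mod 4=3
i=2  r:0+8->8  c:2·3+0->6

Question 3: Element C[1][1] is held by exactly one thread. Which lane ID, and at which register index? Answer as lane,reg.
4,1

r:1=>grp=1,rB=0  c:1=>tig=0,lo=1
L=1*4+0=4  i=0*2+1=1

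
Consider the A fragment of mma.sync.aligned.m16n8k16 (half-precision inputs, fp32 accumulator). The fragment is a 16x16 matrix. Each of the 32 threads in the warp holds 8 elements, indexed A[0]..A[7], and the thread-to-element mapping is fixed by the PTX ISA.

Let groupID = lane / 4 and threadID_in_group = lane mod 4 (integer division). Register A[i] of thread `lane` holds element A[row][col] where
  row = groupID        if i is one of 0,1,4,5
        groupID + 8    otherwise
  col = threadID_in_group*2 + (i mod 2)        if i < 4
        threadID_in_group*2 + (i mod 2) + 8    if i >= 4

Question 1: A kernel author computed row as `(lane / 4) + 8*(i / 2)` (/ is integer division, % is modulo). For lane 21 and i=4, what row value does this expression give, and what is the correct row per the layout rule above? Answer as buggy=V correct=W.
`(lane / 4) + 8*(i / 2)`[21,4]->21
21: g=5,t=1
[4] (5+0,1*2+0+8) = (5,10)
row: 21 vs 5

buggy=21 correct=5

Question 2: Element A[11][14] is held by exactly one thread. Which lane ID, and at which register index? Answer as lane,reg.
r=11->g=3,rb=1  c=14->cb=1,t=3,b0=0
L=3*4+3=15  i=1*4+1*2+0=6

15,6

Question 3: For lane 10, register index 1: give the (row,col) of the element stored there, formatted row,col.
2,5

lane 10: G=2 (10/4), T=2 (10%4)
i=1: r=2+0=2, c=2*2+1+0=5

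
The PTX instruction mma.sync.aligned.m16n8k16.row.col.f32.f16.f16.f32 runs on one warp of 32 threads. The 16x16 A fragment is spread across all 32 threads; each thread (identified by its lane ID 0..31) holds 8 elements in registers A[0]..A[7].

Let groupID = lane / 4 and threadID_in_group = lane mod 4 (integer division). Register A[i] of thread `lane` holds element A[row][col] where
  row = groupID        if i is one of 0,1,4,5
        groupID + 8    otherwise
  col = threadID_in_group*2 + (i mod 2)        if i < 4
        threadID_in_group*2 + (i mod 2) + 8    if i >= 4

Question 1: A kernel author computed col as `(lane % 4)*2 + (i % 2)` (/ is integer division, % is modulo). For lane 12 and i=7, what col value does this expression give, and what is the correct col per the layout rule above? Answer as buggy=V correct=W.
buggy=1 correct=9

`(lane % 4)*2 + (i % 2)`[12,7]->1
lane 12->12/4=3, 12 mod 4=0
i=7  r:3+8->11  c:2·0+1+8->9
col: 1 vs 9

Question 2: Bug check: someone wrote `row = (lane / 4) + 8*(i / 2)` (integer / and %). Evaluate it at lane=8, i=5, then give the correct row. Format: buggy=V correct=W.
`(lane / 4) + 8*(i / 2)`[8,5]->18
L=8->g=8>>2=2, t=8&3=0
[5]->row 2+0=2  col 0·2+1+8=9
row: 18 vs 2

buggy=18 correct=2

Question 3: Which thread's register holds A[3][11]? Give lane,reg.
r=3⇒gr=3,Rb=0  c=11⇒Cb=1,th=1,odd=1
L=3*4+1=13  i=1*4+0*2+1=5

13,5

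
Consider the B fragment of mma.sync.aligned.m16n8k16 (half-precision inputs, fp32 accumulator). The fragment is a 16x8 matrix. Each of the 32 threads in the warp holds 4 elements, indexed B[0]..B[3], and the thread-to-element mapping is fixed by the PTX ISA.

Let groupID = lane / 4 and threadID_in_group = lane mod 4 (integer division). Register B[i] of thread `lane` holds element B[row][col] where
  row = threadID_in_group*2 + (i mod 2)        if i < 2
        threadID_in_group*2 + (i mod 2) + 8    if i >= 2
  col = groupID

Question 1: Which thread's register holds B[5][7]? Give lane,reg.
30,1

c:7=>grp=7  r:5=>rB=0,tig=2,lo=1
L=7*4+2=30  i=0*2+1=1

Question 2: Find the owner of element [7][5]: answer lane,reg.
23,1

c: 5->gid=5  r: 7->r8=0,tid=3,i&1=1
L=5*4+3=23  i=0*2+1=1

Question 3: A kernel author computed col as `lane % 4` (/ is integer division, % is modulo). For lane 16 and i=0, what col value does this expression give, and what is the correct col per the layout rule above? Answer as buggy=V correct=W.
`lane % 4`[16,0]→0
16: G=4,T=0
[0] (0*2+0+0,4) = (0,4)
col: 0 vs 4

buggy=0 correct=4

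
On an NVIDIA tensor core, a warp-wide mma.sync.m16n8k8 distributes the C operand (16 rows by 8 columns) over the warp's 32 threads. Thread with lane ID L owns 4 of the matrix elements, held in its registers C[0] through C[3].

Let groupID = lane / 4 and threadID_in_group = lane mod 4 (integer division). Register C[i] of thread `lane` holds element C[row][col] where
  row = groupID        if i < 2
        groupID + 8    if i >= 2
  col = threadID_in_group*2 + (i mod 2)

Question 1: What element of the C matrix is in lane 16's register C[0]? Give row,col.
4,0

L=16->g=16>>2=4, t=16&3=0
[0]->row 4+0=4  col 0·2+0=0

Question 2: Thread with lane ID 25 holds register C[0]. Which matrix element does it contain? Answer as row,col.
25: gr=6,th=1
[0] (6+0,1*2+0) = (6,2)

6,2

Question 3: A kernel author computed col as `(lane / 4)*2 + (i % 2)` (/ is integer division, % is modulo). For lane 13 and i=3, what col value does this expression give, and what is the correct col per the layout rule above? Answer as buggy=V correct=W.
`(lane / 4)*2 + (i % 2)`[13,3]=>7
lane 13=>13/4=3, 13 mod 4=1
i=3  r:3+8=>11  c:2·1+1=>3
col: 7 vs 3

buggy=7 correct=3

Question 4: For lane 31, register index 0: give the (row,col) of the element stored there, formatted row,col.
7,6

L=31⇒gr=31>>2=7, th=31&3=3
[0]⇒row 7+0=7  col 3·2+0=6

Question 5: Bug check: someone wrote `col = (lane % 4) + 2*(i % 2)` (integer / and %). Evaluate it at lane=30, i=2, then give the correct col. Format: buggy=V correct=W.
`(lane % 4) + 2*(i % 2)`[30,2]=>2
lane 30=>30/4=7, 30 mod 4=2
i=2  r:7+8=>15  c:2·2+0=>4
col: 2 vs 4

buggy=2 correct=4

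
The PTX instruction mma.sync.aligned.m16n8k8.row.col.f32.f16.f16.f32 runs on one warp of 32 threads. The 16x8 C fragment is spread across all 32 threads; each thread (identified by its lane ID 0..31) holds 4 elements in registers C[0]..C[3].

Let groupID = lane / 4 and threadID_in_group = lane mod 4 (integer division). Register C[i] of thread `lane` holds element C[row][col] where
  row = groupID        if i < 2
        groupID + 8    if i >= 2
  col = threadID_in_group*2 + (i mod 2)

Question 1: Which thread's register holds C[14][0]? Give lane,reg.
24,2

r=14→G=6,rhi=1  c=0→T=0,p=0
L=6*4+0=24  i=1*2+0=2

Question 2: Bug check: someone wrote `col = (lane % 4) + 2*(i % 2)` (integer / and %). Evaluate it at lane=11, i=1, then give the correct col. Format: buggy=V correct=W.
buggy=5 correct=7

`(lane % 4) + 2*(i % 2)`[11,1]=>5
L=11=>grp=11>>2=2, tig=11&3=3
[1]=>row 2+0=2  col 3·2+1=7
col: 5 vs 7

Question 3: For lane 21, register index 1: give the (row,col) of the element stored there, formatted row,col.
5,3

L=21→G=21>>2=5, T=21&3=1
[1]→row 5+0=5  col 1·2+1=3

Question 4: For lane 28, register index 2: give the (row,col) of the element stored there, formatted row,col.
L=28->g=28>>2=7, t=28&3=0
[2]->row 7+8=15  col 0·2+0=0

15,0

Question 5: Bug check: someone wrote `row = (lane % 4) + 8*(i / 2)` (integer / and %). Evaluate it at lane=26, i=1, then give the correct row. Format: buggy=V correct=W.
`(lane % 4) + 8*(i / 2)`[26,1]→2
lane 26→26/4=6, 26 mod 4=2
i=1  r:6+0→6  c:2·2+1→5
row: 2 vs 6

buggy=2 correct=6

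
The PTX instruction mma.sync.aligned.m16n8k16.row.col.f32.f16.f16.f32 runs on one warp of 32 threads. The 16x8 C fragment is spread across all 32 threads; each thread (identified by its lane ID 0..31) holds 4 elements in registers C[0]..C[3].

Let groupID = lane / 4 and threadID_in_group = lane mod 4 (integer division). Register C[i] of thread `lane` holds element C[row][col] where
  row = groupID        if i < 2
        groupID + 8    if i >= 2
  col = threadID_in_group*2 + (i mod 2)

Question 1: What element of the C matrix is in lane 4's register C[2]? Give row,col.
9,0

lane 4->4/4=1, 4 mod 4=0
i=2  r:1+8->9  c:2·0+0->0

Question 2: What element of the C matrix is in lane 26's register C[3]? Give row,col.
14,5

26: gid=6,tid=2
[3] (6+8,2*2+1) = (14,5)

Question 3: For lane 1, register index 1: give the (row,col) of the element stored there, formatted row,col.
lane 1⇒1/4=0, 1 mod 4=1
i=1  r:0+0⇒0  c:2·1+1⇒3

0,3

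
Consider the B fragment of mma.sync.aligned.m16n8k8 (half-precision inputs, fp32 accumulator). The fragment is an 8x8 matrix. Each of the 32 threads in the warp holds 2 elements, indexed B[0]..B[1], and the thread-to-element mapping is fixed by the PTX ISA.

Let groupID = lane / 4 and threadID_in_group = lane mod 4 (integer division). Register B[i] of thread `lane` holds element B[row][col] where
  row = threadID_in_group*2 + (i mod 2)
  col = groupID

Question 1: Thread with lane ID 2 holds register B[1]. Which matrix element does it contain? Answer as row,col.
2: grp=0,tig=2
[1] (2*2+1,0) = (5,0)

5,0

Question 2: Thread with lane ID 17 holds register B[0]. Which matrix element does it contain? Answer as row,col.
lane 17→17/4=4, 17 mod 4=1
i=0  r:2·1+0→2  c:4

2,4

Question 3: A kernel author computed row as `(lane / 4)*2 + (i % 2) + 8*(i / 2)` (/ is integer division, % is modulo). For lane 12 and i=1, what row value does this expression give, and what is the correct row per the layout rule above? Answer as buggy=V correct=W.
`(lane / 4)*2 + (i % 2) + 8*(i / 2)`[12,1]=>7
lane 12=>12/4=3, 12 mod 4=0
i=1  r:2·0+1=>1  c:3
row: 7 vs 1

buggy=7 correct=1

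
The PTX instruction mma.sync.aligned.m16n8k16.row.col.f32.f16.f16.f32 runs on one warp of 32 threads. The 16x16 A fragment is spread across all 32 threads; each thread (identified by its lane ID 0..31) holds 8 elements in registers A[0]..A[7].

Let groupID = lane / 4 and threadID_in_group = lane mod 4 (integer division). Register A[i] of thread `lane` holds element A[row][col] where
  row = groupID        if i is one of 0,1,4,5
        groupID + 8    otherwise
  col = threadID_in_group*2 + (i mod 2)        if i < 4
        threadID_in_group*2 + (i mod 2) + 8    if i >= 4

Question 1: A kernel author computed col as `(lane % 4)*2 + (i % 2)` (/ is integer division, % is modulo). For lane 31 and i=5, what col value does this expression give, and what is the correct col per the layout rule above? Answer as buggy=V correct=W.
`(lane % 4)*2 + (i % 2)`[31,5]->7
lane 31->31/4=7, 31 mod 4=3
i=5  r:7+0->7  c:2·3+1+8->15
col: 7 vs 15

buggy=7 correct=15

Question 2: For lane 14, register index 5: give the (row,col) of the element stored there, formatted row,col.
3,13

lane 14->14/4=3, 14 mod 4=2
i=5  r:3+0->3  c:2·2+1+8->13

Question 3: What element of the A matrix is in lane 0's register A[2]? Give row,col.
L=0->gid=0>>2=0, tid=0&3=0
[2]->row 0+8=8  col 0·2+0+0=0

8,0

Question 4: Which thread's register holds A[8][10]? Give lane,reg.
1,6

r=8⇒gr=0,Rb=1  c=10⇒Cb=1,th=1,odd=0
L=0*4+1=1  i=1*4+1*2+0=6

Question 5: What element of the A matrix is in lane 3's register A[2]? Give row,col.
8,6

lane 3->3/4=0, 3 mod 4=3
i=2  r:0+8->8  c:2·3+0+0->6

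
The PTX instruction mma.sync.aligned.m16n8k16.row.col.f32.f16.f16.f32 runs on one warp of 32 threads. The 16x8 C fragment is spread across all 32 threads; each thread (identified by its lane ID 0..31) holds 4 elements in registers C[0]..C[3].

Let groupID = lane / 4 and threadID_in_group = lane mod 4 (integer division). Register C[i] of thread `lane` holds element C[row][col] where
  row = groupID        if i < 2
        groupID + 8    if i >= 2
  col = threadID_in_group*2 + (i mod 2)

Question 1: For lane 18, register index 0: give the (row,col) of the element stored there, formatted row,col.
4,4

18: gid=4,tid=2
[0] (4+0,2*2+0) = (4,4)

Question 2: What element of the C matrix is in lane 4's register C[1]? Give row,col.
1,1

lane 4->4/4=1, 4 mod 4=0
i=1  r:1+0->1  c:2·0+1->1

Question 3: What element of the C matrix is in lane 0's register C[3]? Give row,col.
8,1

L=0->g=0>>2=0, t=0&3=0
[3]->row 0+8=8  col 0·2+1=1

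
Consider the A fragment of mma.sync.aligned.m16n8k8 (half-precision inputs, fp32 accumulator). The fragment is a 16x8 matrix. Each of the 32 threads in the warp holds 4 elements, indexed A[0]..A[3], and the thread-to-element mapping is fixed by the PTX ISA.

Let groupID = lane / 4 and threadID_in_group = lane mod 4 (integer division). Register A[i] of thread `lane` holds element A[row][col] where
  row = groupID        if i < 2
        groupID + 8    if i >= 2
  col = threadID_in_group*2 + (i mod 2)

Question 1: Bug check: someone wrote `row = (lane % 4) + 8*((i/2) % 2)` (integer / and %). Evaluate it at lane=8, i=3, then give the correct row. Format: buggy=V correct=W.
`(lane % 4) + 8*((i/2) % 2)`[8,3]→8
L=8→G=8>>2=2, T=8&3=0
[3]→row 2+8=10  col 0·2+1=1
row: 8 vs 10

buggy=8 correct=10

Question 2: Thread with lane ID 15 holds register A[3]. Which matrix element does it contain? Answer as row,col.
15: g=3,t=3
[3] (3+8,3*2+1) = (11,7)

11,7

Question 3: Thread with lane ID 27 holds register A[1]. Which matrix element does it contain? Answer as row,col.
6,7

lane 27: G=6 (27/4), T=3 (27%4)
i=1: r=6+0=6, c=3*2+1=7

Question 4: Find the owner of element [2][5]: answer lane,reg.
r=2->g=2,rb=0  c=5->t=2,b0=1
L=2*4+2=10  i=0*2+1=1

10,1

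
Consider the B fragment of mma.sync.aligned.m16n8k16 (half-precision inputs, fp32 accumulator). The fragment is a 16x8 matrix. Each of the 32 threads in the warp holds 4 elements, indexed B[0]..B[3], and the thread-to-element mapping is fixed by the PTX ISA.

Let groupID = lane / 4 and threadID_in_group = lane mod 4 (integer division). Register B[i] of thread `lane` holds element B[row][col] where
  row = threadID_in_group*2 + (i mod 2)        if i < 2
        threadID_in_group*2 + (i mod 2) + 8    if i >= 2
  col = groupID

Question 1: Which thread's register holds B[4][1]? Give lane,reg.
6,0

c=1→G=1  r=4→rhi=0,T=2,p=0
L=1*4+2=6  i=0*2+0=0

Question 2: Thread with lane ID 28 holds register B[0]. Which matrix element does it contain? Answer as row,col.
L=28->gid=28>>2=7, tid=28&3=0
[0]->row 0·2+0+0=0  col gid=7

0,7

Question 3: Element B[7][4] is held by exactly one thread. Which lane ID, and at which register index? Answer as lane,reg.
c:4=>grp=4  r:7=>rB=0,tig=3,lo=1
L=4*4+3=19  i=0*2+1=1

19,1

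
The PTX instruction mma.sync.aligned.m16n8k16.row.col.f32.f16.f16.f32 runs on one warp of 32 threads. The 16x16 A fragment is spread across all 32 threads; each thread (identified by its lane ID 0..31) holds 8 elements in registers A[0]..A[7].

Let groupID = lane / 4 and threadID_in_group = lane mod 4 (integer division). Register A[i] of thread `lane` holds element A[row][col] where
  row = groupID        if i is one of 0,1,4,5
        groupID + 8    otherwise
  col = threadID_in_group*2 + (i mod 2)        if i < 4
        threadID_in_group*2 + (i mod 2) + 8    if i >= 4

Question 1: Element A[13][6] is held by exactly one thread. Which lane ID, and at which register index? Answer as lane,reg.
r=13⇒gr=5,Rb=1  c=6⇒Cb=0,th=3,odd=0
L=5*4+3=23  i=0*4+1*2+0=2

23,2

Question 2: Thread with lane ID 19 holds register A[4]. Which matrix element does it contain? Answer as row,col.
19: g=4,t=3
[4] (4+0,3*2+0+8) = (4,14)

4,14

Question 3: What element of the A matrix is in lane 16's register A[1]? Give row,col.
16: G=4,T=0
[1] (4+0,0*2+1+0) = (4,1)

4,1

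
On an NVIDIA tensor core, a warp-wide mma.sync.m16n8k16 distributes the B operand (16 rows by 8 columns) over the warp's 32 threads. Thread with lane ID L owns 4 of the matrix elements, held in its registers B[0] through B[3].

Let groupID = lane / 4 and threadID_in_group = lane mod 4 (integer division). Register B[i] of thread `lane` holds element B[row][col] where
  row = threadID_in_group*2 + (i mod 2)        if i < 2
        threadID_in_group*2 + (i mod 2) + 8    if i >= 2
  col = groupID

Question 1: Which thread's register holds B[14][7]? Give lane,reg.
c=7->g=7  r=14->rb=1,t=3,b0=0
L=7*4+3=31  i=1*2+0=2

31,2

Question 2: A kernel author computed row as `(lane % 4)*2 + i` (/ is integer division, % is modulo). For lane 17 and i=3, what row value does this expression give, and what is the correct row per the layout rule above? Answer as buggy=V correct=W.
`(lane % 4)*2 + i`[17,3]=>5
L=17=>grp=17>>2=4, tig=17&3=1
[3]=>row 1·2+1+8=11  col grp=4
row: 5 vs 11

buggy=5 correct=11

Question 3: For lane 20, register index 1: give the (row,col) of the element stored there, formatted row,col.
1,5

lane 20: gr=5 (20/4), th=0 (20%4)
i=1: r=0*2+1+0=1, c=gr=5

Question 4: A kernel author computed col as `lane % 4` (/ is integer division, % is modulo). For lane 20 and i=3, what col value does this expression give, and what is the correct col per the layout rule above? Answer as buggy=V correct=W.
buggy=0 correct=5

`lane % 4`[20,3]→0
L=20→G=20>>2=5, T=20&3=0
[3]→row 0·2+1+8=9  col G=5
col: 0 vs 5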